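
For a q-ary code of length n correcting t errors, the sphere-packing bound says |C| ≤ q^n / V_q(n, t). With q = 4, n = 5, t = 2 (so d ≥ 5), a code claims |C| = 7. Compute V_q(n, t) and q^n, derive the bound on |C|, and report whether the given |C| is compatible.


V_q(n, t) = 106, q^n = 1024, Hamming bound = 9, |C| = 7 ≤ bound (satisfied).

Step 1: Compute V_q(n, t) = Σ_{j=0}^2 C(n, j) (q−1)^j.
  j = 0: C(5,0)·(3)^0 = 1·1 = 1.
  j = 1: C(5,1)·(3)^1 = 5·3 = 15.
  j = 2: C(5,2)·(3)^2 = 10·9 = 90.
  V_q(n, t) = 1 + 15 + 90 = 106.
Step 2: q^n = 4^5 = 1024.
Step 3: Hamming bound ⌊q^n / V_q(n,t)⌋ = ⌊1024/106⌋ = 9.
Step 4: Compare |C| = 7 to 9: satisfied.
The claimed |C| lies below the Hamming bound.


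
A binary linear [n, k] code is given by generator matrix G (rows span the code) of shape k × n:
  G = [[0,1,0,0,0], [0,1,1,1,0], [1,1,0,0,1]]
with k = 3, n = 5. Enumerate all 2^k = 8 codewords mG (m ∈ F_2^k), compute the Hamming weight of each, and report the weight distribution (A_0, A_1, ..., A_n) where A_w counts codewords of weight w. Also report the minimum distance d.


Weight distribution: A_0 = 1, A_1 = 1, A_2 = 2, A_3 = 2, A_4 = 1, A_5 = 1. Minimum distance d = 1.

Enumerate all 2^3 = 8 messages m ∈ F_2^3.
For each, compute codeword c = mG in F_2^5, then tally its weight.
  m = 000 → c = 00000, weight = 0.
  m = 100 → c = 01000, weight = 1.
  m = 010 → c = 01110, weight = 3.
  m = 110 → c = 00110, weight = 2.
  m = 001 → c = 11001, weight = 3.
  m = 101 → c = 10001, weight = 2.
  m = 011 → c = 10111, weight = 4.
  m = 111 → c = 11111, weight = 5.
Tally weights:
  weight 0: 1 codewords.
  weight 1: 1 codewords.
  weight 2: 2 codewords.
  weight 3: 2 codewords.
  weight 4: 1 codewords.
  weight 5: 1 codewords.
Minimum distance d = smallest w > 0 with A_w > 0 = 1.
Sanity: Σ A_w = 8 = 2^3 = 8 ✓.


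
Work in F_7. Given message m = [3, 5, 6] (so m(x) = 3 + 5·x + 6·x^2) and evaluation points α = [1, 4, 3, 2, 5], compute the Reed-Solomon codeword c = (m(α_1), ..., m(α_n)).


c = [0, 0, 2, 2, 3]

Message polynomial: m(x) = 3 + 5·x + 6·x^2 (mod 7).
For each evaluation point α_i, compute m(α_i) mod 7:
  α_1 = 1: Horner steps 6 → 4 → 0, so m(1) = 0.
  α_2 = 4: Horner steps 6 → 1 → 0, so m(4) = 0.
  α_3 = 3: Horner steps 6 → 2 → 2, so m(3) = 2.
  α_4 = 2: Horner steps 6 → 3 → 2, so m(2) = 2.
  α_5 = 5: Horner steps 6 → 0 → 3, so m(5) = 3.
Codeword c = [0, 0, 2, 2, 3] ∈ F_7^5.


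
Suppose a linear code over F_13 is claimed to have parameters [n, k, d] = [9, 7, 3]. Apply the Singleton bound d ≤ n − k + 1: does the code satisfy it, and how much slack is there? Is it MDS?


Singleton RHS = n − k + 1 = 3, slack = 0, bound satisfied, MDS.

Singleton bound: d ≤ n − k + 1.
Here n = 9, k = 7, so n − k + 1 = 3.
Given d = 3, check d ≤ 3: YES.
Slack = (n − k + 1) − d = 0.
The code is MDS (slack = 0).
Description: the claimed parameters are [9, 7, 3]_13; such a code would be MDS (meets Singleton bound).


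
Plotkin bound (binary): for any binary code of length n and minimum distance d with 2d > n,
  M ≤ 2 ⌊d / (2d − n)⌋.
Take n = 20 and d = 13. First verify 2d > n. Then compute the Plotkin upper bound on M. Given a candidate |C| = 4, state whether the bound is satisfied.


Plotkin bound M ≤ 4; given |C| = 4 ≤ bound (satisfied).

Check applicability: 2d = 26, n = 20.
2d − n = 6 > 0, so Plotkin applies.
Compute d/(2d−n) = 13/6 ≈ 2.1667.
⌊d/(2d−n)⌋ = 2.
Plotkin bound: M ≤ 2·2 = 4.
Given |C| = 4, check: satisfied.
This |C| is at the Plotkin bound.


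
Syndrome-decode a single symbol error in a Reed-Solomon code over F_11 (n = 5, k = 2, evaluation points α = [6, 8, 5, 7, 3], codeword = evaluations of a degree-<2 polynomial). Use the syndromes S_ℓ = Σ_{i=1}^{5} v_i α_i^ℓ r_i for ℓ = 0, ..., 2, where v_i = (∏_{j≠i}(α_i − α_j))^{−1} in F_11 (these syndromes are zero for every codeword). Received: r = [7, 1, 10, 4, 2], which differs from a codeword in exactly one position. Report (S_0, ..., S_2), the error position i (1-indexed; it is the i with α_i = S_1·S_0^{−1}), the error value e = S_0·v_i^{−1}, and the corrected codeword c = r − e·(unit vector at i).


S = (3, 9, 5), error at position 5, error magnitude e = 8, c = [7, 1, 10, 4, 5].

Step 1: column multipliers v_i = (∏_{j≠i}(α_i − α_j))^{−1} mod 11.
  i = 1 (α = 6): (6−8)(6−5)(6−7)(6−3) = (−2)·1·(−1)·3 = 6 ≡ 6, so v_1 = 6^{−1} = 2 (mod 11).
  i = 2 (α = 8): (8−6)(8−5)(8−7)(8−3) = 2·3·1·5 = 30 ≡ 8, so v_2 = 8^{−1} = 7 (mod 11).
  i = 3 (α = 5): (5−6)(5−8)(5−7)(5−3) = (−1)·(−3)·(−2)·2 = −12 ≡ 10, so v_3 = 10^{−1} = 10 (mod 11).
  i = 4 (α = 7): (7−6)(7−8)(7−5)(7−3) = 1·(−1)·2·4 = −8 ≡ 3, so v_4 = 3^{−1} = 4 (mod 11).
  i = 5 (α = 3): (3−6)(3−8)(3−5)(3−7) = (−3)·(−5)·(−2)·(−4) = 120 ≡ 10, so v_5 = 10^{−1} = 10 (mod 11).
  v = [2, 7, 10, 4, 10].
Step 2: syndromes of r = [7, 1, 10, 4, 2] (all sums mod 11).
  S_0 = Σ v_i r_i = 2·7 + 7·1 + 10·10 + 4·4 + 10·2 = 157 ≡ 3.
  S_1 = Σ v_i α_i r_i = 2·6·7 + 7·8·1 + 10·5·10 + 4·7·4 + 10·3·2 = 812 ≡ 9.
  α_i^2 mod 11 = [3, 9, 3, 5, 9].
  S_2 = Σ v_i α_i^2 r_i = 2·3·7 + 7·9·1 + 10·3·10 + 4·5·4 + 10·9·2 = 665 ≡ 5.
  S = (3, 9, 5) ≠ 0, so r is not a codeword (an error is present).
Step 3: locate the error. For a single error e at position i, S_ℓ = v_i·e·α_i^ℓ, so α_err = S_1/S_0.
  S_0^{−1} = 3^{−1} = 4 (mod 11), so α_err = 9·4 = 36 ≡ 3 = α_5. Error position i = 5.
  Consistency check: S_2/S_1 = 5·5 = 25 ≡ 3 = α_err ✓ (single-error assumption holds).
Step 4: error magnitude e = S_0/v_5 = S_0·∏_{j≠5}(α_5 − α_j) = 3·10 = 30 ≡ 8 (mod 11).
Step 5: correct position 5: c_5 = r_5 − e = 2 − 8 ≡ 5 (mod 11). Hence c = [7, 1, 10, 4, 5].
  Check: interpolating c through the α_i gives m(x) = 3 + 8·x (degree < 2) with m(α_i) = c_i for every i, so c is indeed a codeword.


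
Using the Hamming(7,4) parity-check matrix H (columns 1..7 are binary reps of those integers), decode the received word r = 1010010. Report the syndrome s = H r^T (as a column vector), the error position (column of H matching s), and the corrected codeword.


s = (1, 0, 0)^T, error position = 4, corrected codeword c = 1011010

Compute s = H r^T mod 2 one row at a time:
  s_1 = 0 + 0 + 1 + 0 = 1 ≡ 1 (mod 2).
  s_2 = 0 + 1 + 1 + 0 = 2 ≡ 0 (mod 2).
  s_3 = 1 + 1 + 0 + 0 = 2 ≡ 0 (mod 2).
s = (1, 0, 0)^T — this equals column 4 of H (binary 100), so error is at position 4.
Correct: flip bit 4 of r = 1010010 to get c = 1011010.


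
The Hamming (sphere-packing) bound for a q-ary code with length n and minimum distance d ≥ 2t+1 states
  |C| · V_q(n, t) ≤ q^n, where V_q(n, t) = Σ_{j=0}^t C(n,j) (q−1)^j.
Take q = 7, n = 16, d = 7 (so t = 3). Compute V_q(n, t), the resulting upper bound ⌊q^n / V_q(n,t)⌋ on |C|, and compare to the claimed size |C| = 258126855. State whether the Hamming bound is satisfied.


V_q(n, t) = 125377, q^n = 33232930569601, Hamming bound = 265064011, |C| = 258126855 ≤ bound (satisfied).

Step 1: Compute V_q(n, t) = Σ_{j=0}^3 C(n, j) (q−1)^j.
  j = 0: C(16,0)·(6)^0 = 1·1 = 1.
  j = 1: C(16,1)·(6)^1 = 16·6 = 96.
  j = 2: C(16,2)·(6)^2 = 120·36 = 4320.
  j = 3: C(16,3)·(6)^3 = 560·216 = 120960.
  V_q(n, t) = 1 + 96 + 4320 + 120960 = 125377.
Step 2: q^n = 7^16 = 33232930569601.
Step 3: Hamming bound ⌊q^n / V_q(n,t)⌋ = ⌊33232930569601/125377⌋ = 265064011.
Step 4: Compare |C| = 258126855 to 265064011: satisfied.
The claimed |C| lies below the Hamming bound.


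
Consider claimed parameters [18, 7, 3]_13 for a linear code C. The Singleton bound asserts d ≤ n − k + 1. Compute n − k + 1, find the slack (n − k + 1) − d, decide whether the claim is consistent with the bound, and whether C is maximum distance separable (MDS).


Singleton RHS = n − k + 1 = 12, slack = 9, bound satisfied, not MDS.

Singleton bound: d ≤ n − k + 1.
Here n = 18, k = 7, so n − k + 1 = 12.
Given d = 3, check d ≤ 12: YES.
Slack = (n − k + 1) − d = 9.
The code is NOT MDS (slack = 9 > 0).
Description: the claimed parameters are [18, 7, 3]_13; such a code would be non-MDS.


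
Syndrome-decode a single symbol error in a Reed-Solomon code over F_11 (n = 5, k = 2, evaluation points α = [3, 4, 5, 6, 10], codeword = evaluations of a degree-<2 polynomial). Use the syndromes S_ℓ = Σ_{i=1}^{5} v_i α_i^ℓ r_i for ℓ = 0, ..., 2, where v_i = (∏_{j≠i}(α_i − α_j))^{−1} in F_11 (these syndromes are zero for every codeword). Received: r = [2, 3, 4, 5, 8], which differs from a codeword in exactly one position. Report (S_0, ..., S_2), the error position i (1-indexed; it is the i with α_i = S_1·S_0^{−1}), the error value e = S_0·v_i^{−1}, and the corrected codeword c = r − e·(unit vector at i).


S = (8, 3, 8), error at position 5, error magnitude e = 10, c = [2, 3, 4, 5, 9].

Step 1: column multipliers v_i = (∏_{j≠i}(α_i − α_j))^{−1} mod 11.
  i = 1 (α = 3): (3−4)(3−5)(3−6)(3−10) = (−1)·(−2)·(−3)·(−7) = 42 ≡ 9, so v_1 = 9^{−1} = 5 (mod 11).
  i = 2 (α = 4): (4−3)(4−5)(4−6)(4−10) = 1·(−1)·(−2)·(−6) = −12 ≡ 10, so v_2 = 10^{−1} = 10 (mod 11).
  i = 3 (α = 5): (5−3)(5−4)(5−6)(5−10) = 2·1·(−1)·(−5) = 10 ≡ 10, so v_3 = 10^{−1} = 10 (mod 11).
  i = 4 (α = 6): (6−3)(6−4)(6−5)(6−10) = 3·2·1·(−4) = −24 ≡ 9, so v_4 = 9^{−1} = 5 (mod 11).
  i = 5 (α = 10): (10−3)(10−4)(10−5)(10−6) = 7·6·5·4 = 840 ≡ 4, so v_5 = 4^{−1} = 3 (mod 11).
  v = [5, 10, 10, 5, 3].
Step 2: syndromes of r = [2, 3, 4, 5, 8] (all sums mod 11).
  S_0 = Σ v_i r_i = 5·2 + 10·3 + 10·4 + 5·5 + 3·8 = 129 ≡ 8.
  S_1 = Σ v_i α_i r_i = 5·3·2 + 10·4·3 + 10·5·4 + 5·6·5 + 3·10·8 = 740 ≡ 3.
  α_i^2 mod 11 = [9, 5, 3, 3, 1].
  S_2 = Σ v_i α_i^2 r_i = 5·9·2 + 10·5·3 + 10·3·4 + 5·3·5 + 3·1·8 = 459 ≡ 8.
  S = (8, 3, 8) ≠ 0, so r is not a codeword (an error is present).
Step 3: locate the error. For a single error e at position i, S_ℓ = v_i·e·α_i^ℓ, so α_err = S_1/S_0.
  S_0^{−1} = 8^{−1} = 7 (mod 11), so α_err = 3·7 = 21 ≡ 10 = α_5. Error position i = 5.
  Consistency check: S_2/S_1 = 8·4 = 32 ≡ 10 = α_err ✓ (single-error assumption holds).
Step 4: error magnitude e = S_0/v_5 = S_0·∏_{j≠5}(α_5 − α_j) = 8·4 = 32 ≡ 10 (mod 11).
Step 5: correct position 5: c_5 = r_5 − e = 8 − 10 ≡ 9 (mod 11). Hence c = [2, 3, 4, 5, 9].
  Check: interpolating c through the α_i gives m(x) = 10 + 1·x (degree < 2) with m(α_i) = c_i for every i, so c is indeed a codeword.


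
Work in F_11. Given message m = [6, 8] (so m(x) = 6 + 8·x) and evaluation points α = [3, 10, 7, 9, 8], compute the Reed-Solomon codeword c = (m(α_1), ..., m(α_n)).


c = [8, 9, 7, 1, 4]

Message polynomial: m(x) = 6 + 8·x (mod 11).
For each evaluation point α_i, compute m(α_i) mod 11:
  α_1 = 3: Horner steps 8 → 8, so m(3) = 8.
  α_2 = 10: Horner steps 8 → 9, so m(10) = 9.
  α_3 = 7: Horner steps 8 → 7, so m(7) = 7.
  α_4 = 9: Horner steps 8 → 1, so m(9) = 1.
  α_5 = 8: Horner steps 8 → 4, so m(8) = 4.
Codeword c = [8, 9, 7, 1, 4] ∈ F_11^5.


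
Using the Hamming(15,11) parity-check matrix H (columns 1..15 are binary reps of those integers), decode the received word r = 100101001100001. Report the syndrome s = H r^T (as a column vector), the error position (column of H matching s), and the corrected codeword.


s = (1, 1, 1, 1)^T, error position = 15, corrected codeword c = 100101001100000

Compute s = H r^T mod 2 one row at a time:
  s_1 = 0 + 1 + 1 + 0 + 0 + 0 + 0 + 1 = 3 ≡ 1 (mod 2).
  s_2 = 1 + 0 + 1 + 0 + 0 + 0 + 0 + 1 = 3 ≡ 1 (mod 2).
  s_3 = 0 + 0 + 1 + 0 + 1 + 0 + 0 + 1 = 3 ≡ 1 (mod 2).
  s_4 = 1 + 0 + 0 + 0 + 1 + 0 + 0 + 1 = 3 ≡ 1 (mod 2).
s = (1, 1, 1, 1)^T — this equals column 15 of H (binary 1111), so error is at position 15.
Correct: flip bit 15 of r = 100101001100001 to get c = 100101001100000.


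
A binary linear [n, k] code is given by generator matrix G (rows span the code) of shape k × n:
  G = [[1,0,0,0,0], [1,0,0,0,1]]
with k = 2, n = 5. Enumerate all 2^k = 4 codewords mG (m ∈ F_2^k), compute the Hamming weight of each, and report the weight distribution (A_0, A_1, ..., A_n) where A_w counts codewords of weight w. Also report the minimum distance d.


Weight distribution: A_0 = 1, A_1 = 2, A_2 = 1. Minimum distance d = 1.

Enumerate all 2^2 = 4 messages m ∈ F_2^2.
For each, compute codeword c = mG in F_2^5, then tally its weight.
  m = 00 → c = 00000, weight = 0.
  m = 10 → c = 10000, weight = 1.
  m = 01 → c = 10001, weight = 2.
  m = 11 → c = 00001, weight = 1.
Tally weights:
  weight 0: 1 codewords.
  weight 1: 2 codewords.
  weight 2: 1 codewords.
Minimum distance d = smallest w > 0 with A_w > 0 = 1.
Sanity: Σ A_w = 4 = 2^2 = 4 ✓.


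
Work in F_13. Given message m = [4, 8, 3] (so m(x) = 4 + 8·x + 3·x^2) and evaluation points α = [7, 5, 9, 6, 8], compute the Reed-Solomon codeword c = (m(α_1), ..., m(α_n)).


c = [12, 2, 7, 4, 0]

Message polynomial: m(x) = 4 + 8·x + 3·x^2 (mod 13).
For each evaluation point α_i, compute m(α_i) mod 13:
  α_1 = 7: Horner steps 3 → 3 → 12, so m(7) = 12.
  α_2 = 5: Horner steps 3 → 10 → 2, so m(5) = 2.
  α_3 = 9: Horner steps 3 → 9 → 7, so m(9) = 7.
  α_4 = 6: Horner steps 3 → 0 → 4, so m(6) = 4.
  α_5 = 8: Horner steps 3 → 6 → 0, so m(8) = 0.
Codeword c = [12, 2, 7, 4, 0] ∈ F_13^5.


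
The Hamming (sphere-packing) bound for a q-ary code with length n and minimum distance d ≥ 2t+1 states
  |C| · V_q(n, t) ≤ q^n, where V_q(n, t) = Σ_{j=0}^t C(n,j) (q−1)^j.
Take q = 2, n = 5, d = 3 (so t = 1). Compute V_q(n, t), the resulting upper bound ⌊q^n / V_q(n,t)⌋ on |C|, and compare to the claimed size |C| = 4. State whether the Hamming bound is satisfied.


V_q(n, t) = 6, q^n = 32, Hamming bound = 5, |C| = 4 ≤ bound (satisfied).

Step 1: Compute V_q(n, t) = Σ_{j=0}^1 C(n, j) (q−1)^j.
  j = 0: C(5,0)·(1)^0 = 1·1 = 1.
  j = 1: C(5,1)·(1)^1 = 5·1 = 5.
  V_q(n, t) = 1 + 5 = 6.
Step 2: q^n = 2^5 = 32.
Step 3: Hamming bound ⌊q^n / V_q(n,t)⌋ = ⌊32/6⌋ = 5.
Step 4: Compare |C| = 4 to 5: satisfied.
The claimed |C| lies below the Hamming bound.


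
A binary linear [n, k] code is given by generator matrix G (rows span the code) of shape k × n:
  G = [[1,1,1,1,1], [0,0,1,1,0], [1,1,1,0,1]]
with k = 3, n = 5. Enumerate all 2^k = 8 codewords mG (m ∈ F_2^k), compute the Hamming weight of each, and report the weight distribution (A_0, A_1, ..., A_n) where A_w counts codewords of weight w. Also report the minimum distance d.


Weight distribution: A_0 = 1, A_1 = 2, A_2 = 1, A_3 = 1, A_4 = 2, A_5 = 1. Minimum distance d = 1.

Enumerate all 2^3 = 8 messages m ∈ F_2^3.
For each, compute codeword c = mG in F_2^5, then tally its weight.
  m = 000 → c = 00000, weight = 0.
  m = 100 → c = 11111, weight = 5.
  m = 010 → c = 00110, weight = 2.
  m = 110 → c = 11001, weight = 3.
  m = 001 → c = 11101, weight = 4.
  m = 101 → c = 00010, weight = 1.
  m = 011 → c = 11011, weight = 4.
  m = 111 → c = 00100, weight = 1.
Tally weights:
  weight 0: 1 codewords.
  weight 1: 2 codewords.
  weight 2: 1 codewords.
  weight 3: 1 codewords.
  weight 4: 2 codewords.
  weight 5: 1 codewords.
Minimum distance d = smallest w > 0 with A_w > 0 = 1.
Sanity: Σ A_w = 8 = 2^3 = 8 ✓.


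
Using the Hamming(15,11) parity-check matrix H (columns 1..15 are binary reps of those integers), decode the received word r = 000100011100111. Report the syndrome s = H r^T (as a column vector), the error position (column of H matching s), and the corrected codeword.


s = (0, 0, 1, 1)^T, error position = 3, corrected codeword c = 001100011100111

Compute s = H r^T mod 2 one row at a time:
  s_1 = 1 + 1 + 1 + 0 + 0 + 1 + 1 + 1 = 6 ≡ 0 (mod 2).
  s_2 = 1 + 0 + 0 + 0 + 0 + 1 + 1 + 1 = 4 ≡ 0 (mod 2).
  s_3 = 0 + 0 + 0 + 0 + 1 + 0 + 1 + 1 = 3 ≡ 1 (mod 2).
  s_4 = 0 + 0 + 0 + 0 + 1 + 0 + 1 + 1 = 3 ≡ 1 (mod 2).
s = (0, 0, 1, 1)^T — this equals column 3 of H (binary 0011), so error is at position 3.
Correct: flip bit 3 of r = 000100011100111 to get c = 001100011100111.


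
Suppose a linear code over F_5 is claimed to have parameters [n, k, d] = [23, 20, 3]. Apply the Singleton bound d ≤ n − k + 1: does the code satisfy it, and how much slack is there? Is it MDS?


Singleton RHS = n − k + 1 = 4, slack = 1, bound satisfied, not MDS.

Singleton bound: d ≤ n − k + 1.
Here n = 23, k = 20, so n − k + 1 = 4.
Given d = 3, check d ≤ 4: YES.
Slack = (n − k + 1) − d = 1.
The code is NOT MDS (slack = 1 > 0).
Description: the claimed parameters are [23, 20, 3]_5; such a code would be non-MDS.


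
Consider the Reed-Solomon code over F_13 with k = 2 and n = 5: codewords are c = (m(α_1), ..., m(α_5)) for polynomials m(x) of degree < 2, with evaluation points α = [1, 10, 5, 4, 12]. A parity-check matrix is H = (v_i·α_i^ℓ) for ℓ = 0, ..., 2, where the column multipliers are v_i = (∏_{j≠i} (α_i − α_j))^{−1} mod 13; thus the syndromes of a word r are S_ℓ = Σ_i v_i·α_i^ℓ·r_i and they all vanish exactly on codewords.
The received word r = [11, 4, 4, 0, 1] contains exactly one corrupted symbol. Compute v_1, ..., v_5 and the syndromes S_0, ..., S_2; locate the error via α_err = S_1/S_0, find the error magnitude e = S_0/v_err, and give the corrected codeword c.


S = (9, 6, 4), error at position 3, error magnitude e = 12, c = [11, 4, 5, 0, 1].

Step 1: column multipliers v_i = (∏_{j≠i}(α_i − α_j))^{−1} mod 13.
  i = 1 (α = 1): (1−10)(1−5)(1−4)(1−12) = (−9)·(−4)·(−3)·(−11) = 1188 ≡ 5, so v_1 = 5^{−1} = 8 (mod 13).
  i = 2 (α = 10): (10−1)(10−5)(10−4)(10−12) = 9·5·6·(−2) = −540 ≡ 6, so v_2 = 6^{−1} = 11 (mod 13).
  i = 3 (α = 5): (5−1)(5−10)(5−4)(5−12) = 4·(−5)·1·(−7) = 140 ≡ 10, so v_3 = 10^{−1} = 4 (mod 13).
  i = 4 (α = 4): (4−1)(4−10)(4−5)(4−12) = 3·(−6)·(−1)·(−8) = −144 ≡ 12, so v_4 = 12^{−1} = 12 (mod 13).
  i = 5 (α = 12): (12−1)(12−10)(12−5)(12−4) = 11·2·7·8 = 1232 ≡ 10, so v_5 = 10^{−1} = 4 (mod 13).
  v = [8, 11, 4, 12, 4].
Step 2: syndromes of r = [11, 4, 4, 0, 1] (all sums mod 13).
  S_0 = Σ v_i r_i = 8·11 + 11·4 + 4·4 + 12·0 + 4·1 = 152 ≡ 9.
  S_1 = Σ v_i α_i r_i = 8·1·11 + 11·10·4 + 4·5·4 + 12·4·0 + 4·12·1 = 656 ≡ 6.
  α_i^2 mod 13 = [1, 9, 12, 3, 1].
  S_2 = Σ v_i α_i^2 r_i = 8·1·11 + 11·9·4 + 4·12·4 + 12·3·0 + 4·1·1 = 680 ≡ 4.
  S = (9, 6, 4) ≠ 0, so r is not a codeword (an error is present).
Step 3: locate the error. For a single error e at position i, S_ℓ = v_i·e·α_i^ℓ, so α_err = S_1/S_0.
  S_0^{−1} = 9^{−1} = 3 (mod 13), so α_err = 6·3 = 18 ≡ 5 = α_3. Error position i = 3.
  Consistency check: S_2/S_1 = 4·11 = 44 ≡ 5 = α_err ✓ (single-error assumption holds).
Step 4: error magnitude e = S_0/v_3 = S_0·∏_{j≠3}(α_3 − α_j) = 9·10 = 90 ≡ 12 (mod 13).
Step 5: correct position 3: c_3 = r_3 − e = 4 − 12 ≡ 5 (mod 13). Hence c = [11, 4, 5, 0, 1].
  Check: interpolating c through the α_i gives m(x) = 6 + 5·x (degree < 2) with m(α_i) = c_i for every i, so c is indeed a codeword.


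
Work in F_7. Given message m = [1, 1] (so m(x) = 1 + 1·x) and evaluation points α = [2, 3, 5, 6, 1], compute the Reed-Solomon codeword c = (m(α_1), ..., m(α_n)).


c = [3, 4, 6, 0, 2]

Message polynomial: m(x) = 1 + 1·x (mod 7).
For each evaluation point α_i, compute m(α_i) mod 7:
  α_1 = 2: Horner steps 1 → 3, so m(2) = 3.
  α_2 = 3: Horner steps 1 → 4, so m(3) = 4.
  α_3 = 5: Horner steps 1 → 6, so m(5) = 6.
  α_4 = 6: Horner steps 1 → 0, so m(6) = 0.
  α_5 = 1: Horner steps 1 → 2, so m(1) = 2.
Codeword c = [3, 4, 6, 0, 2] ∈ F_7^5.


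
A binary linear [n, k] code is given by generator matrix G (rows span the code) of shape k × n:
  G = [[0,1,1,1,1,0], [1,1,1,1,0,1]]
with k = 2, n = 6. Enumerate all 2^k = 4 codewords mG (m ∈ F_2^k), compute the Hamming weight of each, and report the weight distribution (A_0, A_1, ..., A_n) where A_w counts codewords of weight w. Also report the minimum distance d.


Weight distribution: A_0 = 1, A_3 = 1, A_4 = 1, A_5 = 1. Minimum distance d = 3.

Enumerate all 2^2 = 4 messages m ∈ F_2^2.
For each, compute codeword c = mG in F_2^6, then tally its weight.
  m = 00 → c = 000000, weight = 0.
  m = 10 → c = 011110, weight = 4.
  m = 01 → c = 111101, weight = 5.
  m = 11 → c = 100011, weight = 3.
Tally weights:
  weight 0: 1 codewords.
  weight 3: 1 codewords.
  weight 4: 1 codewords.
  weight 5: 1 codewords.
Minimum distance d = smallest w > 0 with A_w > 0 = 3.
Sanity: Σ A_w = 4 = 2^2 = 4 ✓.


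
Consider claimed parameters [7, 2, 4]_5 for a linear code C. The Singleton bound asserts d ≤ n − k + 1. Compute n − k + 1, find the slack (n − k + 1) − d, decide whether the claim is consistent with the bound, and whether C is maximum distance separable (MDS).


Singleton RHS = n − k + 1 = 6, slack = 2, bound satisfied, not MDS.

Singleton bound: d ≤ n − k + 1.
Here n = 7, k = 2, so n − k + 1 = 6.
Given d = 4, check d ≤ 6: YES.
Slack = (n − k + 1) − d = 2.
The code is NOT MDS (slack = 2 > 0).
Description: the claimed parameters are [7, 2, 4]_5; such a code would be non-MDS.


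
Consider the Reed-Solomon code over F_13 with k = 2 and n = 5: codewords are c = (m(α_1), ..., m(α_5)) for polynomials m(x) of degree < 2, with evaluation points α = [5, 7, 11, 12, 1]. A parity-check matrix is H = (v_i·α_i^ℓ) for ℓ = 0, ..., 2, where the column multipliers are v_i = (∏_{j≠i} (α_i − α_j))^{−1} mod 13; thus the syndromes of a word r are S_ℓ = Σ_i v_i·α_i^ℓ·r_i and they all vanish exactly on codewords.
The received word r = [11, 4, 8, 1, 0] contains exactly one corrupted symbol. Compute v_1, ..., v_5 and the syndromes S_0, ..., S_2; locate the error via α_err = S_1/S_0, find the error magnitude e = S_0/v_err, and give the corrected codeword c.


S = (12, 6, 3), error at position 2, error magnitude e = 7, c = [11, 10, 8, 1, 0].

Step 1: column multipliers v_i = (∏_{j≠i}(α_i − α_j))^{−1} mod 13.
  i = 1 (α = 5): (5−7)(5−11)(5−12)(5−1) = (−2)·(−6)·(−7)·4 = −336 ≡ 2, so v_1 = 2^{−1} = 7 (mod 13).
  i = 2 (α = 7): (7−5)(7−11)(7−12)(7−1) = 2·(−4)·(−5)·6 = 240 ≡ 6, so v_2 = 6^{−1} = 11 (mod 13).
  i = 3 (α = 11): (11−5)(11−7)(11−12)(11−1) = 6·4·(−1)·10 = −240 ≡ 7, so v_3 = 7^{−1} = 2 (mod 13).
  i = 4 (α = 12): (12−5)(12−7)(12−11)(12−1) = 7·5·1·11 = 385 ≡ 8, so v_4 = 8^{−1} = 5 (mod 13).
  i = 5 (α = 1): (1−5)(1−7)(1−11)(1−12) = (−4)·(−6)·(−10)·(−11) = 2640 ≡ 1, so v_5 = 1^{−1} = 1 (mod 13).
  v = [7, 11, 2, 5, 1].
Step 2: syndromes of r = [11, 4, 8, 1, 0] (all sums mod 13).
  S_0 = Σ v_i r_i = 7·11 + 11·4 + 2·8 + 5·1 + 1·0 = 142 ≡ 12.
  S_1 = Σ v_i α_i r_i = 7·5·11 + 11·7·4 + 2·11·8 + 5·12·1 + 1·1·0 = 929 ≡ 6.
  α_i^2 mod 13 = [12, 10, 4, 1, 1].
  S_2 = Σ v_i α_i^2 r_i = 7·12·11 + 11·10·4 + 2·4·8 + 5·1·1 + 1·1·0 = 1433 ≡ 3.
  S = (12, 6, 3) ≠ 0, so r is not a codeword (an error is present).
Step 3: locate the error. For a single error e at position i, S_ℓ = v_i·e·α_i^ℓ, so α_err = S_1/S_0.
  S_0^{−1} = 12^{−1} = 12 (mod 13), so α_err = 6·12 = 72 ≡ 7 = α_2. Error position i = 2.
  Consistency check: S_2/S_1 = 3·11 = 33 ≡ 7 = α_err ✓ (single-error assumption holds).
Step 4: error magnitude e = S_0/v_2 = S_0·∏_{j≠2}(α_2 − α_j) = 12·6 = 72 ≡ 7 (mod 13).
Step 5: correct position 2: c_2 = r_2 − e = 4 − 7 ≡ 10 (mod 13). Hence c = [11, 10, 8, 1, 0].
  Check: interpolating c through the α_i gives m(x) = 7 + 6·x (degree < 2) with m(α_i) = c_i for every i, so c is indeed a codeword.


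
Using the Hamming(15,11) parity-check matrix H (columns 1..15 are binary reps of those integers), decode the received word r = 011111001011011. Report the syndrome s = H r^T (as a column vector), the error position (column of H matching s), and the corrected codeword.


s = (1, 0, 0, 1)^T, error position = 9, corrected codeword c = 011111000011011

Compute s = H r^T mod 2 one row at a time:
  s_1 = 0 + 1 + 0 + 1 + 1 + 0 + 1 + 1 = 5 ≡ 1 (mod 2).
  s_2 = 1 + 1 + 1 + 0 + 1 + 0 + 1 + 1 = 6 ≡ 0 (mod 2).
  s_3 = 1 + 1 + 1 + 0 + 0 + 1 + 1 + 1 = 6 ≡ 0 (mod 2).
  s_4 = 0 + 1 + 1 + 0 + 1 + 1 + 0 + 1 = 5 ≡ 1 (mod 2).
s = (1, 0, 0, 1)^T — this equals column 9 of H (binary 1001), so error is at position 9.
Correct: flip bit 9 of r = 011111001011011 to get c = 011111000011011.


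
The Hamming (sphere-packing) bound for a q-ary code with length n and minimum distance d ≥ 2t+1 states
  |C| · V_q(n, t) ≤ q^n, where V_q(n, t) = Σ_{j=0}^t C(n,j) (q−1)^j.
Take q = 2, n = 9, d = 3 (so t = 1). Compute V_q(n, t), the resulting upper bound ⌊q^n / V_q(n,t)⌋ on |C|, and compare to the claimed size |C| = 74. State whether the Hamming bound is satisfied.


V_q(n, t) = 10, q^n = 512, Hamming bound = 51, |C| = 74 > bound (violated).

Step 1: Compute V_q(n, t) = Σ_{j=0}^1 C(n, j) (q−1)^j.
  j = 0: C(9,0)·(1)^0 = 1·1 = 1.
  j = 1: C(9,1)·(1)^1 = 9·1 = 9.
  V_q(n, t) = 1 + 9 = 10.
Step 2: q^n = 2^9 = 512.
Step 3: Hamming bound ⌊q^n / V_q(n,t)⌋ = ⌊512/10⌋ = 51.
Step 4: Compare |C| = 74 to 51: violated.
The claimed |C| lies above the Hamming bound, so no 2-ary code of length 9 with d ≥ 3 can have 74 codewords.


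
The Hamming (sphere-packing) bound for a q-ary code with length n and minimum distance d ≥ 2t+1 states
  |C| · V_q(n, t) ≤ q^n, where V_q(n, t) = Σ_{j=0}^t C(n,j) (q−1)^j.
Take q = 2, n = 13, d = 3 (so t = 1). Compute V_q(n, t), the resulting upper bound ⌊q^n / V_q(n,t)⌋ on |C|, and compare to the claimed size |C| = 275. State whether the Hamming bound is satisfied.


V_q(n, t) = 14, q^n = 8192, Hamming bound = 585, |C| = 275 ≤ bound (satisfied).

Step 1: Compute V_q(n, t) = Σ_{j=0}^1 C(n, j) (q−1)^j.
  j = 0: C(13,0)·(1)^0 = 1·1 = 1.
  j = 1: C(13,1)·(1)^1 = 13·1 = 13.
  V_q(n, t) = 1 + 13 = 14.
Step 2: q^n = 2^13 = 8192.
Step 3: Hamming bound ⌊q^n / V_q(n,t)⌋ = ⌊8192/14⌋ = 585.
Step 4: Compare |C| = 275 to 585: satisfied.
The claimed |C| lies below the Hamming bound.


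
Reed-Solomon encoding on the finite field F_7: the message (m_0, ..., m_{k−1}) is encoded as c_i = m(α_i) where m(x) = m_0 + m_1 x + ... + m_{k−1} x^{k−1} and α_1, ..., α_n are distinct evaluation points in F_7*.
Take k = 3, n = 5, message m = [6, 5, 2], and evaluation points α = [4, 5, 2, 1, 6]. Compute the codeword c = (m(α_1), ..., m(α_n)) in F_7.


c = [2, 4, 3, 6, 3]

Message polynomial: m(x) = 6 + 5·x + 2·x^2 (mod 7).
For each evaluation point α_i, compute m(α_i) mod 7:
  α_1 = 4: Horner steps 2 → 6 → 2, so m(4) = 2.
  α_2 = 5: Horner steps 2 → 1 → 4, so m(5) = 4.
  α_3 = 2: Horner steps 2 → 2 → 3, so m(2) = 3.
  α_4 = 1: Horner steps 2 → 0 → 6, so m(1) = 6.
  α_5 = 6: Horner steps 2 → 3 → 3, so m(6) = 3.
Codeword c = [2, 4, 3, 6, 3] ∈ F_7^5.


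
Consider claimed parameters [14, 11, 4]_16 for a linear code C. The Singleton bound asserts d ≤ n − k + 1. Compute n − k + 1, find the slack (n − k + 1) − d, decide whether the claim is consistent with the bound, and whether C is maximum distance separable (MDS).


Singleton RHS = n − k + 1 = 4, slack = 0, bound satisfied, MDS.

Singleton bound: d ≤ n − k + 1.
Here n = 14, k = 11, so n − k + 1 = 4.
Given d = 4, check d ≤ 4: YES.
Slack = (n − k + 1) − d = 0.
The code is MDS (slack = 0).
Description: the claimed parameters are [14, 11, 4]_16; such a code would be MDS (meets Singleton bound).


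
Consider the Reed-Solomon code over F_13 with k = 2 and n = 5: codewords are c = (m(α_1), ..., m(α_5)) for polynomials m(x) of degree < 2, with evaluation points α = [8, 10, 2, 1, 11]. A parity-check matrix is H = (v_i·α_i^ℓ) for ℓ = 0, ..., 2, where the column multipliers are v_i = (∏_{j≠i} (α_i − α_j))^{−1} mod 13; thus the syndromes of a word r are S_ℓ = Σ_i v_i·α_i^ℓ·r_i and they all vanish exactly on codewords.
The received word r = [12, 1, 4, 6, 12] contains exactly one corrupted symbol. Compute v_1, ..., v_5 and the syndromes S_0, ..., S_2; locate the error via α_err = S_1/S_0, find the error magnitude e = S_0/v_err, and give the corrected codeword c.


S = (4, 6, 9), error at position 1, error magnitude e = 7, c = [5, 1, 4, 6, 12].

Step 1: column multipliers v_i = (∏_{j≠i}(α_i − α_j))^{−1} mod 13.
  i = 1 (α = 8): (8−10)(8−2)(8−1)(8−11) = (−2)·6·7·(−3) = 252 ≡ 5, so v_1 = 5^{−1} = 8 (mod 13).
  i = 2 (α = 10): (10−8)(10−2)(10−1)(10−11) = 2·8·9·(−1) = −144 ≡ 12, so v_2 = 12^{−1} = 12 (mod 13).
  i = 3 (α = 2): (2−8)(2−10)(2−1)(2−11) = (−6)·(−8)·1·(−9) = −432 ≡ 10, so v_3 = 10^{−1} = 4 (mod 13).
  i = 4 (α = 1): (1−8)(1−10)(1−2)(1−11) = (−7)·(−9)·(−1)·(−10) = 630 ≡ 6, so v_4 = 6^{−1} = 11 (mod 13).
  i = 5 (α = 11): (11−8)(11−10)(11−2)(11−1) = 3·1·9·10 = 270 ≡ 10, so v_5 = 10^{−1} = 4 (mod 13).
  v = [8, 12, 4, 11, 4].
Step 2: syndromes of r = [12, 1, 4, 6, 12] (all sums mod 13).
  S_0 = Σ v_i r_i = 8·12 + 12·1 + 4·4 + 11·6 + 4·12 = 238 ≡ 4.
  S_1 = Σ v_i α_i r_i = 8·8·12 + 12·10·1 + 4·2·4 + 11·1·6 + 4·11·12 = 1514 ≡ 6.
  α_i^2 mod 13 = [12, 9, 4, 1, 4].
  S_2 = Σ v_i α_i^2 r_i = 8·12·12 + 12·9·1 + 4·4·4 + 11·1·6 + 4·4·12 = 1582 ≡ 9.
  S = (4, 6, 9) ≠ 0, so r is not a codeword (an error is present).
Step 3: locate the error. For a single error e at position i, S_ℓ = v_i·e·α_i^ℓ, so α_err = S_1/S_0.
  S_0^{−1} = 4^{−1} = 10 (mod 13), so α_err = 6·10 = 60 ≡ 8 = α_1. Error position i = 1.
  Consistency check: S_2/S_1 = 9·11 = 99 ≡ 8 = α_err ✓ (single-error assumption holds).
Step 4: error magnitude e = S_0/v_1 = S_0·∏_{j≠1}(α_1 − α_j) = 4·5 = 20 ≡ 7 (mod 13).
Step 5: correct position 1: c_1 = r_1 − e = 12 − 7 ≡ 5 (mod 13). Hence c = [5, 1, 4, 6, 12].
  Check: interpolating c through the α_i gives m(x) = 8 + 11·x (degree < 2) with m(α_i) = c_i for every i, so c is indeed a codeword.


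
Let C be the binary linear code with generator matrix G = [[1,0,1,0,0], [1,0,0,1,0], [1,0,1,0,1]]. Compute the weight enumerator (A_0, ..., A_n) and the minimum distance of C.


Weight distribution: A_0 = 1, A_1 = 1, A_2 = 3, A_3 = 3. Minimum distance d = 1.

Enumerate all 2^3 = 8 messages m ∈ F_2^3.
For each, compute codeword c = mG in F_2^5, then tally its weight.
  m = 000 → c = 00000, weight = 0.
  m = 100 → c = 10100, weight = 2.
  m = 010 → c = 10010, weight = 2.
  m = 110 → c = 00110, weight = 2.
  m = 001 → c = 10101, weight = 3.
  m = 101 → c = 00001, weight = 1.
  m = 011 → c = 00111, weight = 3.
  m = 111 → c = 10011, weight = 3.
Tally weights:
  weight 0: 1 codewords.
  weight 1: 1 codewords.
  weight 2: 3 codewords.
  weight 3: 3 codewords.
Minimum distance d = smallest w > 0 with A_w > 0 = 1.
Sanity: Σ A_w = 8 = 2^3 = 8 ✓.


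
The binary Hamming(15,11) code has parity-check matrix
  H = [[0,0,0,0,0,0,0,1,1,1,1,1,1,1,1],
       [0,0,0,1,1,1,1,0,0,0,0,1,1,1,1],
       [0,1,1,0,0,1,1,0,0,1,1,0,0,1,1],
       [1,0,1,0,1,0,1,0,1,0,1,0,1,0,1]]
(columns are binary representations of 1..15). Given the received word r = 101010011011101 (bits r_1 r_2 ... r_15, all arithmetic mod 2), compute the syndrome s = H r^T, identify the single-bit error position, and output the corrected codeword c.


s = (0, 0, 1, 1)^T, error position = 3, corrected codeword c = 100010011011101

Compute s = H r^T mod 2 one row at a time:
  s_1 = 1 + 1 + 0 + 1 + 1 + 1 + 0 + 1 = 6 ≡ 0 (mod 2).
  s_2 = 0 + 1 + 0 + 0 + 1 + 1 + 0 + 1 = 4 ≡ 0 (mod 2).
  s_3 = 0 + 1 + 0 + 0 + 0 + 1 + 0 + 1 = 3 ≡ 1 (mod 2).
  s_4 = 1 + 1 + 1 + 0 + 1 + 1 + 1 + 1 = 7 ≡ 1 (mod 2).
s = (0, 0, 1, 1)^T — this equals column 3 of H (binary 0011), so error is at position 3.
Correct: flip bit 3 of r = 101010011011101 to get c = 100010011011101.


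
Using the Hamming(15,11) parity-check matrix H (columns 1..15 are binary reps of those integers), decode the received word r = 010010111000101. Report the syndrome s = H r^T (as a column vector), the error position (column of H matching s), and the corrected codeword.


s = (0, 0, 1, 1)^T, error position = 3, corrected codeword c = 011010111000101

Compute s = H r^T mod 2 one row at a time:
  s_1 = 1 + 1 + 0 + 0 + 0 + 1 + 0 + 1 = 4 ≡ 0 (mod 2).
  s_2 = 0 + 1 + 0 + 1 + 0 + 1 + 0 + 1 = 4 ≡ 0 (mod 2).
  s_3 = 1 + 0 + 0 + 1 + 0 + 0 + 0 + 1 = 3 ≡ 1 (mod 2).
  s_4 = 0 + 0 + 1 + 1 + 1 + 0 + 1 + 1 = 5 ≡ 1 (mod 2).
s = (0, 0, 1, 1)^T — this equals column 3 of H (binary 0011), so error is at position 3.
Correct: flip bit 3 of r = 010010111000101 to get c = 011010111000101.


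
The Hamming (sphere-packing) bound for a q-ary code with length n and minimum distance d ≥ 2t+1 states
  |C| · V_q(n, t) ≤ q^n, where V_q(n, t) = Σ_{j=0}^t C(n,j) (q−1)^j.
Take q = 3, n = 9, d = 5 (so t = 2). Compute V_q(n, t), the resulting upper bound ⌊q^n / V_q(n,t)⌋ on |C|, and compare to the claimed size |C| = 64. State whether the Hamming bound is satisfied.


V_q(n, t) = 163, q^n = 19683, Hamming bound = 120, |C| = 64 ≤ bound (satisfied).

Step 1: Compute V_q(n, t) = Σ_{j=0}^2 C(n, j) (q−1)^j.
  j = 0: C(9,0)·(2)^0 = 1·1 = 1.
  j = 1: C(9,1)·(2)^1 = 9·2 = 18.
  j = 2: C(9,2)·(2)^2 = 36·4 = 144.
  V_q(n, t) = 1 + 18 + 144 = 163.
Step 2: q^n = 3^9 = 19683.
Step 3: Hamming bound ⌊q^n / V_q(n,t)⌋ = ⌊19683/163⌋ = 120.
Step 4: Compare |C| = 64 to 120: satisfied.
The claimed |C| lies below the Hamming bound.


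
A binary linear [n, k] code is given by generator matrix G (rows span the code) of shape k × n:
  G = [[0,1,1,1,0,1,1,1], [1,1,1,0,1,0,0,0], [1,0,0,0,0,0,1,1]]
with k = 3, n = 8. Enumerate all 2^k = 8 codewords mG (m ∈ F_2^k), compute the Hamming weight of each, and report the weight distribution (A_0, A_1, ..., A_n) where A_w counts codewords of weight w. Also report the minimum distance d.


Weight distribution: A_0 = 1, A_3 = 2, A_4 = 1, A_5 = 2, A_6 = 2. Minimum distance d = 3.

Enumerate all 2^3 = 8 messages m ∈ F_2^3.
For each, compute codeword c = mG in F_2^8, then tally its weight.
  m = 000 → c = 00000000, weight = 0.
  m = 100 → c = 01110111, weight = 6.
  m = 010 → c = 11101000, weight = 4.
  m = 110 → c = 10011111, weight = 6.
  m = 001 → c = 10000011, weight = 3.
  m = 101 → c = 11110100, weight = 5.
  m = 011 → c = 01101011, weight = 5.
  m = 111 → c = 00011100, weight = 3.
Tally weights:
  weight 0: 1 codewords.
  weight 3: 2 codewords.
  weight 4: 1 codewords.
  weight 5: 2 codewords.
  weight 6: 2 codewords.
Minimum distance d = smallest w > 0 with A_w > 0 = 3.
Sanity: Σ A_w = 8 = 2^3 = 8 ✓.


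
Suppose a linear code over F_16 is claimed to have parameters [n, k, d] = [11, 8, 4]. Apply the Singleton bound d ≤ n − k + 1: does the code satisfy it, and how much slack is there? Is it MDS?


Singleton RHS = n − k + 1 = 4, slack = 0, bound satisfied, MDS.

Singleton bound: d ≤ n − k + 1.
Here n = 11, k = 8, so n − k + 1 = 4.
Given d = 4, check d ≤ 4: YES.
Slack = (n − k + 1) − d = 0.
The code is MDS (slack = 0).
Description: the claimed parameters are [11, 8, 4]_16; such a code would be MDS (meets Singleton bound).


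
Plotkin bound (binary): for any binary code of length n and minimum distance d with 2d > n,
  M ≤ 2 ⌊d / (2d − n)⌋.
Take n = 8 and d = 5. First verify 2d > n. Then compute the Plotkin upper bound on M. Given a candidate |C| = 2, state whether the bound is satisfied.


Plotkin bound M ≤ 4; given |C| = 2 ≤ bound (satisfied).

Check applicability: 2d = 10, n = 8.
2d − n = 2 > 0, so Plotkin applies.
Compute d/(2d−n) = 5/2 ≈ 2.5000.
⌊d/(2d−n)⌋ = 2.
Plotkin bound: M ≤ 2·2 = 4.
Given |C| = 2, check: satisfied.
This |C| is below the Plotkin bound.


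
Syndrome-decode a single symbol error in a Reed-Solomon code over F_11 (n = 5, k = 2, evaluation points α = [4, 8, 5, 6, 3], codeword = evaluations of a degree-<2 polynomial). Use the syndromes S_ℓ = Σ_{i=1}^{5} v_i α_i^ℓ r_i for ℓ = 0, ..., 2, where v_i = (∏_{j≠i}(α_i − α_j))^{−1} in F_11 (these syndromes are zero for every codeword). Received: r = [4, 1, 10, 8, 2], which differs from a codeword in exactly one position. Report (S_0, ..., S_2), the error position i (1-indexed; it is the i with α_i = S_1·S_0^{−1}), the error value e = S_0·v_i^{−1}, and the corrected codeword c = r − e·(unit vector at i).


S = (8, 7, 2), error at position 3, error magnitude e = 4, c = [4, 1, 6, 8, 2].

Step 1: column multipliers v_i = (∏_{j≠i}(α_i − α_j))^{−1} mod 11.
  i = 1 (α = 4): (4−8)(4−5)(4−6)(4−3) = (−4)·(−1)·(−2)·1 = −8 ≡ 3, so v_1 = 3^{−1} = 4 (mod 11).
  i = 2 (α = 8): (8−4)(8−5)(8−6)(8−3) = 4·3·2·5 = 120 ≡ 10, so v_2 = 10^{−1} = 10 (mod 11).
  i = 3 (α = 5): (5−4)(5−8)(5−6)(5−3) = 1·(−3)·(−1)·2 = 6 ≡ 6, so v_3 = 6^{−1} = 2 (mod 11).
  i = 4 (α = 6): (6−4)(6−8)(6−5)(6−3) = 2·(−2)·1·3 = −12 ≡ 10, so v_4 = 10^{−1} = 10 (mod 11).
  i = 5 (α = 3): (3−4)(3−8)(3−5)(3−6) = (−1)·(−5)·(−2)·(−3) = 30 ≡ 8, so v_5 = 8^{−1} = 7 (mod 11).
  v = [4, 10, 2, 10, 7].
Step 2: syndromes of r = [4, 1, 10, 8, 2] (all sums mod 11).
  S_0 = Σ v_i r_i = 4·4 + 10·1 + 2·10 + 10·8 + 7·2 = 140 ≡ 8.
  S_1 = Σ v_i α_i r_i = 4·4·4 + 10·8·1 + 2·5·10 + 10·6·8 + 7·3·2 = 766 ≡ 7.
  α_i^2 mod 11 = [5, 9, 3, 3, 9].
  S_2 = Σ v_i α_i^2 r_i = 4·5·4 + 10·9·1 + 2·3·10 + 10·3·8 + 7·9·2 = 596 ≡ 2.
  S = (8, 7, 2) ≠ 0, so r is not a codeword (an error is present).
Step 3: locate the error. For a single error e at position i, S_ℓ = v_i·e·α_i^ℓ, so α_err = S_1/S_0.
  S_0^{−1} = 8^{−1} = 7 (mod 11), so α_err = 7·7 = 49 ≡ 5 = α_3. Error position i = 3.
  Consistency check: S_2/S_1 = 2·8 = 16 ≡ 5 = α_err ✓ (single-error assumption holds).
Step 4: error magnitude e = S_0/v_3 = S_0·∏_{j≠3}(α_3 − α_j) = 8·6 = 48 ≡ 4 (mod 11).
Step 5: correct position 3: c_3 = r_3 − e = 10 − 4 ≡ 6 (mod 11). Hence c = [4, 1, 6, 8, 2].
  Check: interpolating c through the α_i gives m(x) = 7 + 2·x (degree < 2) with m(α_i) = c_i for every i, so c is indeed a codeword.


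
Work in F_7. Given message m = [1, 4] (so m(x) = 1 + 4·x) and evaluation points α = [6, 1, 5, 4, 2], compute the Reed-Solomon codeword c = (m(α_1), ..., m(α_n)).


c = [4, 5, 0, 3, 2]

Message polynomial: m(x) = 1 + 4·x (mod 7).
For each evaluation point α_i, compute m(α_i) mod 7:
  α_1 = 6: Horner steps 4 → 4, so m(6) = 4.
  α_2 = 1: Horner steps 4 → 5, so m(1) = 5.
  α_3 = 5: Horner steps 4 → 0, so m(5) = 0.
  α_4 = 4: Horner steps 4 → 3, so m(4) = 3.
  α_5 = 2: Horner steps 4 → 2, so m(2) = 2.
Codeword c = [4, 5, 0, 3, 2] ∈ F_7^5.


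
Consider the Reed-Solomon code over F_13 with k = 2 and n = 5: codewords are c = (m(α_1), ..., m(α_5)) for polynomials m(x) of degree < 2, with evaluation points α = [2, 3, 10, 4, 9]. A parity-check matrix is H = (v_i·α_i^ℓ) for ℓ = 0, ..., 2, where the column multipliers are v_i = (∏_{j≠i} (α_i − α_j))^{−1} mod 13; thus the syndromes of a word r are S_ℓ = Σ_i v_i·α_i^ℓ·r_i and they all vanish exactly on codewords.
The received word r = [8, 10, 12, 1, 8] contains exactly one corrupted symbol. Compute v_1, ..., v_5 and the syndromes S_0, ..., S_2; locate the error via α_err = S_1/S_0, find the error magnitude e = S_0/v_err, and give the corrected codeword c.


S = (10, 7, 1), error at position 1, error magnitude e = 2, c = [6, 10, 12, 1, 8].

Step 1: column multipliers v_i = (∏_{j≠i}(α_i − α_j))^{−1} mod 13.
  i = 1 (α = 2): (2−3)(2−10)(2−4)(2−9) = (−1)·(−8)·(−2)·(−7) = 112 ≡ 8, so v_1 = 8^{−1} = 5 (mod 13).
  i = 2 (α = 3): (3−2)(3−10)(3−4)(3−9) = 1·(−7)·(−1)·(−6) = −42 ≡ 10, so v_2 = 10^{−1} = 4 (mod 13).
  i = 3 (α = 10): (10−2)(10−3)(10−4)(10−9) = 8·7·6·1 = 336 ≡ 11, so v_3 = 11^{−1} = 6 (mod 13).
  i = 4 (α = 4): (4−2)(4−3)(4−10)(4−9) = 2·1·(−6)·(−5) = 60 ≡ 8, so v_4 = 8^{−1} = 5 (mod 13).
  i = 5 (α = 9): (9−2)(9−3)(9−10)(9−4) = 7·6·(−1)·5 = −210 ≡ 11, so v_5 = 11^{−1} = 6 (mod 13).
  v = [5, 4, 6, 5, 6].
Step 2: syndromes of r = [8, 10, 12, 1, 8] (all sums mod 13).
  S_0 = Σ v_i r_i = 5·8 + 4·10 + 6·12 + 5·1 + 6·8 = 205 ≡ 10.
  S_1 = Σ v_i α_i r_i = 5·2·8 + 4·3·10 + 6·10·12 + 5·4·1 + 6·9·8 = 1372 ≡ 7.
  α_i^2 mod 13 = [4, 9, 9, 3, 3].
  S_2 = Σ v_i α_i^2 r_i = 5·4·8 + 4·9·10 + 6·9·12 + 5·3·1 + 6·3·8 = 1327 ≡ 1.
  S = (10, 7, 1) ≠ 0, so r is not a codeword (an error is present).
Step 3: locate the error. For a single error e at position i, S_ℓ = v_i·e·α_i^ℓ, so α_err = S_1/S_0.
  S_0^{−1} = 10^{−1} = 4 (mod 13), so α_err = 7·4 = 28 ≡ 2 = α_1. Error position i = 1.
  Consistency check: S_2/S_1 = 1·2 = 2 ≡ 2 = α_err ✓ (single-error assumption holds).
Step 4: error magnitude e = S_0/v_1 = S_0·∏_{j≠1}(α_1 − α_j) = 10·8 = 80 ≡ 2 (mod 13).
Step 5: correct position 1: c_1 = r_1 − e = 8 − 2 ≡ 6 (mod 13). Hence c = [6, 10, 12, 1, 8].
  Check: interpolating c through the α_i gives m(x) = 11 + 4·x (degree < 2) with m(α_i) = c_i for every i, so c is indeed a codeword.
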